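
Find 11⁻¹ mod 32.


Use the extended Euclidean algorithm to write 1 = 11·s + 32·t; then s mod 32 is the inverse.
Euclidean algorithm:
  11 = 0·32 + 11
  32 = 2·11 + 10
  11 = 1·10 + 1
  10 = 10·1 + 0
gcd(11,32) = 1
Back-substitution gives: 11·(3) + 32·(-1) = 1
So 11⁻¹ ≡ 3 ≡ 3 (mod 32)
Check: 11 × 3 = 33 ≡ 1 (mod 32) ✓

11⁻¹ ≡ 3 (mod 32)


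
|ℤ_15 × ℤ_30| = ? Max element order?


|ℤ_15 × ℤ_30| = 15 × 30 = 450
Max element order = lcm(15,30) = 30
Cyclic? No (gcd=15)

|ℤ_15×ℤ_30| = 450, max element order = 30


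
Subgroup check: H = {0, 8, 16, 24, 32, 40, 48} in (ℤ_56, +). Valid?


Subgroup test for H = {0, 8, 16, 24, 32, 40, 48} in (ℤ_56, +):
(1) 0 ∈ H? Yes
(2) Closure: for all a,b ∈ H, (a+b) mod 56 ∈ H? Yes
(3) Inverses: for all a ∈ H, -a mod 56 ∈ H? Yes

Yes, H is a subgroup of ℤ_56


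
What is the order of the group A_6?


|A_n| = n!/2 (even permutations)
|A_6| = 6!/2 = 720/2 = 360

|A_6| = 360


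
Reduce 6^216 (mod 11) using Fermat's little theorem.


Fermat's little theorem: if p is prime and gcd(a,p)=1, then a^(p-1) ≡ 1 (mod p)
p = 11 is prime, gcd(6,11) = 1
Reduce exponent: 216 mod 10 = 6
So 6^216 ≡ 6^6 (mod 11)
6^6 mod 11 = 5

6^216 ≡ 5 (mod 11)


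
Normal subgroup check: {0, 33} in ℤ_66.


H = {0, 33} in ℤ_66
ℤ_66 is abelian; every subgroup of an abelian group is normal

Yes, normal subgroup


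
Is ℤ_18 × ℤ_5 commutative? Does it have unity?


Direct product ring; commutative with unity (1,1); but (1,0)·(0,1) = (0,0) gives zero divisors, so not an integral domain
Commutative: Yes
Integral domain: No
Has unity: Yes

ℤ_18 × ℤ_5: Commutative=Yes, Unity=Yes


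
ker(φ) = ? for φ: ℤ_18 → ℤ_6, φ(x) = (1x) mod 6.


Kernel = preimage of identity
ker(φ) = {x ∈ ℤ_18 : 1x ≡ 0 (mod 6)}. Since 6 | 18, φ is well-defined. The kernel is the cyclic subgroup ⟨6⟩ of ℤ_18 (order 3), i.e. {0, 6, 12}

ker(φ) = {0, 6, 12}


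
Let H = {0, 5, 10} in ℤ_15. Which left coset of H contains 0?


0 + H = {0 + h (mod 15) : h ∈ H}
0+0=0, 0+5=5, 0+10=10

0 + H = {0, 5, 10}


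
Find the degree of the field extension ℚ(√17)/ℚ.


√17 has minimal polynomial x² - 17 (irreducible over ℚ since 17 is squarefree)

[ℚ(√17)/ℚ] = 2


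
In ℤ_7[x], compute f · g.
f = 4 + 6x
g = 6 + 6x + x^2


Expand and collect like terms; reduce coefficients mod 7:
x^0: 4·6 = 24 ≡ 3 (mod 7)
x^1: 4·6 + 6·6 = 60 ≡ 4 (mod 7)
x^2: 4·1 + 6·6 = 40 ≡ 5 (mod 7)
x^3: 6·1 = 6 ≡ 6 (mod 7)
Result: 3 + 4x + 5x^2 + 6x^3

f · g = 3 + 4x + 5x^2 + 6x^3


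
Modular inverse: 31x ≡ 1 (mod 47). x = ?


Use the extended Euclidean algorithm to write 1 = 31·s + 47·t; then s mod 47 is the inverse.
Euclidean algorithm:
  31 = 0·47 + 31
  47 = 1·31 + 16
  31 = 1·16 + 15
  16 = 1·15 + 1
  15 = 15·1 + 0
gcd(31,47) = 1
Back-substitution gives: 31·(-3) + 47·(2) = 1
So 31⁻¹ ≡ -3 ≡ 44 (mod 47)
Check: 31 × 44 = 1364 ≡ 1 (mod 47) ✓

31⁻¹ ≡ 44 (mod 47)


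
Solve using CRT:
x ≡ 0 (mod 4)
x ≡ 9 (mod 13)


m₁ = 4, m₂ = 13, gcd = 1, so CRT applies. M = m₁·m₂ = 52
Let M₁ = M/m₁ = 13, M₂ = M/m₂ = 4
Find y₁ ≡ M₁⁻¹ (mod m₁): 13⁻¹ ≡ 1 (mod 4)
Find y₂ ≡ M₂⁻¹ (mod m₂): 4⁻¹ ≡ 10 (mod 13)
x = a₁·M₁·y₁ + a₂·M₂·y₂ = 0·13·1 + 9·4·10 = 360
Reduce mod 52: x ≡ 48
Check: 48 mod 4 = 0 ✓, 48 mod 13 = 9 ✓

x ≡ 48 (mod 52)


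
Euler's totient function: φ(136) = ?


Factor n: 136 = 2^3 × 17
φ(n) = n · ∏(1 - 1/p) over distinct primes p | n
φ(136) = 136 · (1 - 1/2) · (1 - 1/17) = 64

φ(136) = 64


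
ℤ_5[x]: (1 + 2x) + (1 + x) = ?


Add coefficients mod 5:
x^0: 1 + 1 = 2 (mod 5)
x^1: 2 + 1 = 3 (mod 5)
Result: 2 + 3x

f + g = 2 + 3x


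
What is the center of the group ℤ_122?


Z(G) = {g ∈ G | gx = xg for all x ∈ G}
ℤ_122 is abelian, so Z(G) = G

Z(ℤ_122) = ℤ_122


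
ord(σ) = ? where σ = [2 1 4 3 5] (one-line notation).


Cycle decomposition: (1 2) (3 4)
Cycle lengths: 2, 2
Order = lcm(2, 2) = 2

ord(σ) = 2


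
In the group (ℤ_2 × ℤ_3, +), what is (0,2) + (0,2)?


Operation: componentwise addition mod (2, 3)
(0,2) + (0,2) = ((a₁+b₁) mod 2, (a₂+b₂) mod 3) with a = (0,2), b = (0,2)

(0,2) + (0,2) = (0,1)


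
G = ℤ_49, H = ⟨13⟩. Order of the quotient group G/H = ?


|⟨13⟩| = n / gcd(13, 49) = 49 / 1 = 49
H is normal (ℤ_49 is abelian).
|G/H| = |G| / |H| = 49 / 49 = 1

|G/H| = 1


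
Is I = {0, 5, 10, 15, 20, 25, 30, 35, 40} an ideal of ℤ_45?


Check ideal conditions for I = {0, 5, 10, 15, 20, 25, 30, 35, 40} in ℤ_45:
(1) I is an additive subgroup? Yes
(2) For r ∈ ℤ_45 and a ∈ I: r·a ∈ I? Yes

Yes, I is an ideal of ℤ_45


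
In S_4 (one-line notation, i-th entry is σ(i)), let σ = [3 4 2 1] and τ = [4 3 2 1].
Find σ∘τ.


σ∘τ: apply τ first, then σ
1 →τ 4 →σ 1
2 →τ 3 →σ 2
3 →τ 2 →σ 4
4 →τ 1 →σ 3

σ∘τ = [1 2 4 3]


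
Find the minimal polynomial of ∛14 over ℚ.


∛14 satisfies x³ - 14 = 0, irreducible over ℚ (no rational root; 14 is not a perfect cube)

Minimal polynomial: x³ - 14


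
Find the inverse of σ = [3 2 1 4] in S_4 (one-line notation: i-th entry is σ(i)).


To find σ⁻¹, swap domain and range:
σ(1) = 3 → σ⁻¹(3) = 1
σ(2) = 2 → σ⁻¹(2) = 2
σ(3) = 1 → σ⁻¹(1) = 3
σ(4) = 4 → σ⁻¹(4) = 4

σ⁻¹ = [3 2 1 4]


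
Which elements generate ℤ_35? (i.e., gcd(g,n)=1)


g generates ℤ_n iff gcd(g,n) = 1
Prime factors of 35: 5, 7
Generators are g ∈ {1,...,34} not divisible by any of these primes.
Generators: {1, 2, 3, 4, 6, 8, 9, 11, 12, 13, 16, 17, 18, 19, 22, 23, 24, 26, 27, 29, 31, 32, 33, 34}
Number of generators = φ(35) = 24

Generators of ℤ_35 = {1, 2, 3, 4, 6, 8, 9, 11, 12, 13, 16, 17, 18, 19, 22, 23, 24, 26, 27, 29, 31, 32, 33, 34}


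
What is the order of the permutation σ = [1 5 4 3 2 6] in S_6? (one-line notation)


Cycle decomposition: (2 5) (3 4)
Cycle lengths: 2, 2
Order = lcm(2, 2) = 2

ord(σ) = 2


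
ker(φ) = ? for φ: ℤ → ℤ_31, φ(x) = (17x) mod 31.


Kernel = preimage of identity
ker(φ) = {x ∈ ℤ : 17x ≡ 0 (mod 31)}. gcd(17,31) = 1, so 17x ≡ 0 (mod 31) ⟺ x ≡ 0 (mod 31/1 = 31). Hence ker(φ) = 31ℤ

ker(φ) = 31ℤ


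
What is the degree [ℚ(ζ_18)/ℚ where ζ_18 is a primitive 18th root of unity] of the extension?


[ℚ(ζ_n):ℚ] = deg Φ_n(x) = φ(n). Here φ(18) = 6

[ℚ(ζ_18)/ℚ where ζ_18 is a primitive 18th root of unity] = 6


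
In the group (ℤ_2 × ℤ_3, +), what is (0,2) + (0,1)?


Operation: componentwise addition mod (2, 3)
(0,2) + (0,1) = ((a₁+b₁) mod 2, (a₂+b₂) mod 3) with a = (0,2), b = (0,1)

(0,2) + (0,1) = (0,0)


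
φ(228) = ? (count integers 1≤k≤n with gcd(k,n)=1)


Factor n: 228 = 2^2 × 3 × 19
φ(n) = n · ∏(1 - 1/p) over distinct primes p | n
φ(228) = 228 · (1 - 1/2) · (1 - 1/3) · (1 - 1/19) = 72

φ(228) = 72


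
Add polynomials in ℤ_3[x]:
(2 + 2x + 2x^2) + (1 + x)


Add coefficients mod 3:
x^0: 2 + 1 = 0 (mod 3)
x^1: 2 + 1 = 0 (mod 3)
x^2: 2 + 0 = 2 (mod 3)
Result: 2x^2

f + g = 2x^2


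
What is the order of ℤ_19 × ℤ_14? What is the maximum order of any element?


|ℤ_19 × ℤ_14| = 19 × 14 = 266
Max element order = lcm(19,14) = 266
Cyclic? Yes (gcd=1)

|ℤ_19×ℤ_14| = 266, max element order = 266


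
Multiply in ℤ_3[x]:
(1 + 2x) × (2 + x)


Expand and collect like terms; reduce coefficients mod 3:
x^0: 1·2 = 2 ≡ 2 (mod 3)
x^1: 1·1 + 2·2 = 5 ≡ 2 (mod 3)
x^2: 2·1 = 2 ≡ 2 (mod 3)
Result: 2 + 2x + 2x^2

f · g = 2 + 2x + 2x^2


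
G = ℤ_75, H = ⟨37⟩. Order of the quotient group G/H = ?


|⟨37⟩| = n / gcd(37, 75) = 75 / 1 = 75
H is normal (ℤ_75 is abelian).
|G/H| = |G| / |H| = 75 / 75 = 1

|G/H| = 1


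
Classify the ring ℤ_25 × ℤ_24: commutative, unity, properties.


Direct product ring; commutative with unity (1,1); but (1,0)·(0,1) = (0,0) gives zero divisors, so not an integral domain
Commutative: Yes
Integral domain: No
Has unity: Yes

ℤ_25 × ℤ_24: Commutative=Yes, Unity=Yes


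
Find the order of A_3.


|A_n| = n!/2 (even permutations)
|A_3| = 3!/2 = 6/2 = 3

|A_3| = 3


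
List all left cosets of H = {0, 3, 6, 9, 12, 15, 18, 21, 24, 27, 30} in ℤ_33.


H = {0, 3, 6, 9, 12, 15, 18, 21, 24, 27, 30}, |H| = 11
Number of cosets = |G|/|H| = 33/11 = 3
0 + H = {0, 3, 6, 9, 12, 15, 18, 21, 24, 27, 30}
1 + H = {1, 4, 7, 10, 13, 16, 19, 22, 25, 28, 31}
2 + H = {2, 5, 8, 11, 14, 17, 20, 23, 26, 29, 32}

Cosets: 0+H={0,3,6,9,12,15,18,21,24,27,30}; 1+H={1,4,7,10,13,16,19,22,25,28,31}; 2+H={2,5,8,11,14,17,20,23,26,29,32}


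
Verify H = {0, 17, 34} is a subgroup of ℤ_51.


Subgroup test for H = {0, 17, 34} in (ℤ_51, +):
(1) 0 ∈ H? Yes
(2) Closure: for all a,b ∈ H, (a+b) mod 51 ∈ H? Yes
(3) Inverses: for all a ∈ H, -a mod 51 ∈ H? Yes

Yes, H is a subgroup of ℤ_51


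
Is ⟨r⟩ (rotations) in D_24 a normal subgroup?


H = ⟨r⟩ (rotations) in D_24
The rotation subgroup ⟨r⟩ has index 2 in D_24, so it is normal

Yes, normal subgroup


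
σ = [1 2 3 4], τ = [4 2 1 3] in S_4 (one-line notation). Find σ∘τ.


σ∘τ: apply τ first, then σ
1 →τ 4 →σ 4
2 →τ 2 →σ 2
3 →τ 1 →σ 1
4 →τ 3 →σ 3

σ∘τ = [4 2 1 3]


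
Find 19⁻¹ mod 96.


Use the extended Euclidean algorithm to write 1 = 19·s + 96·t; then s mod 96 is the inverse.
Euclidean algorithm:
  19 = 0·96 + 19
  96 = 5·19 + 1
  19 = 19·1 + 0
gcd(19,96) = 1
Back-substitution gives: 19·(-5) + 96·(1) = 1
So 19⁻¹ ≡ -5 ≡ 91 (mod 96)
Check: 19 × 91 = 1729 ≡ 1 (mod 96) ✓

19⁻¹ ≡ 91 (mod 96)


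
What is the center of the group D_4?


Z(G) = {g ∈ G | gx = xg for all x ∈ G}
For even n, Z(D_n) = {e, r^(n/2)}: the 180° rotation r^2 commutes with every reflection and rotation

Z(D_4) = {e, r^2}


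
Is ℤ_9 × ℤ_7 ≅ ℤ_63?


Comparing ℤ_9 × ℤ_7 and ℤ_63:
gcd(9,7) = 1, so ℤ_9 × ℤ_7 ≅ ℤ_63 (CRT)

Yes, ℤ_9 × ℤ_7 ≅ ℤ_63


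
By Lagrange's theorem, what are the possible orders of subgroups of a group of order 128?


Lagrange's theorem: |H| divides |G|
|G| = 128
Divisors of 128: 1, 2, 4, 8, 16, 32, 64, 128

Possible subgroup orders: {1, 2, 4, 8, 16, 32, 64, 128}


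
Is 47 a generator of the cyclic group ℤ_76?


g generates ℤ_n iff gcd(g, n) = 1
gcd(47, 76) = 1
Since gcd = 1, 47 is a generator.

Yes, 47 generates ℤ_76


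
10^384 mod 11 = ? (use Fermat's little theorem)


Fermat's little theorem: if p is prime and gcd(a,p)=1, then a^(p-1) ≡ 1 (mod p)
p = 11 is prime, gcd(10,11) = 1
Reduce exponent: 384 mod 10 = 4
So 10^384 ≡ 10^4 (mod 11)
10^4 mod 11 = 1

10^384 ≡ 1 (mod 11)


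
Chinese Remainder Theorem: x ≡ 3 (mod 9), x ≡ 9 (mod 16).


m₁ = 9, m₂ = 16, gcd = 1, so CRT applies. M = m₁·m₂ = 144
Let M₁ = M/m₁ = 16, M₂ = M/m₂ = 9
Find y₁ ≡ M₁⁻¹ (mod m₁): 16⁻¹ ≡ 4 (mod 9)
Find y₂ ≡ M₂⁻¹ (mod m₂): 9⁻¹ ≡ 9 (mod 16)
x = a₁·M₁·y₁ + a₂·M₂·y₂ = 3·16·4 + 9·9·9 = 921
Reduce mod 144: x ≡ 57
Check: 57 mod 9 = 3 ✓, 57 mod 16 = 9 ✓

x ≡ 57 (mod 144)


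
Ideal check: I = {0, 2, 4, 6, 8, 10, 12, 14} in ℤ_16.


Check ideal conditions for I = {0, 2, 4, 6, 8, 10, 12, 14} in ℤ_16:
(1) I is an additive subgroup? Yes
(2) For r ∈ ℤ_16 and a ∈ I: r·a ∈ I? Yes

Yes, I is an ideal of ℤ_16


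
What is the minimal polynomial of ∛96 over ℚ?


∛96 satisfies x³ - 96 = 0, irreducible over ℚ (no rational root; 96 is not a perfect cube)

Minimal polynomial: x³ - 96


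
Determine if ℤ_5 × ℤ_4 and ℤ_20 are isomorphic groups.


Comparing ℤ_5 × ℤ_4 and ℤ_20:
gcd(5,4) = 1, so ℤ_5 × ℤ_4 ≅ ℤ_20 (CRT)

Yes, ℤ_5 × ℤ_4 ≅ ℤ_20


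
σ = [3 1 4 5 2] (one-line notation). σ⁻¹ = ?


To find σ⁻¹, swap domain and range:
σ(1) = 3 → σ⁻¹(3) = 1
σ(2) = 1 → σ⁻¹(1) = 2
σ(3) = 4 → σ⁻¹(4) = 3
σ(4) = 5 → σ⁻¹(5) = 4
σ(5) = 2 → σ⁻¹(2) = 5

σ⁻¹ = [2 5 1 3 4]


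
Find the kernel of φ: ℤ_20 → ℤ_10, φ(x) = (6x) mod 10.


Kernel = preimage of identity
ker(φ) = {x ∈ ℤ_20 : 6x ≡ 0 (mod 10)}. Since 10 | 20, φ is well-defined. The kernel is the cyclic subgroup ⟨5⟩ of ℤ_20 (order 4), i.e. {0, 5, 10, 15}

ker(φ) = {0, 5, 10, 15}


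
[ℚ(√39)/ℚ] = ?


√39 has minimal polynomial x² - 39 (irreducible over ℚ since 39 is squarefree)

[ℚ(√39)/ℚ] = 2


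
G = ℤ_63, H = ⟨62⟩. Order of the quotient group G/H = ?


|⟨62⟩| = n / gcd(62, 63) = 63 / 1 = 63
H is normal (ℤ_63 is abelian).
|G/H| = |G| / |H| = 63 / 63 = 1

|G/H| = 1


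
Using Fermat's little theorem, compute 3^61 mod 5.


Fermat's little theorem: if p is prime and gcd(a,p)=1, then a^(p-1) ≡ 1 (mod p)
p = 5 is prime, gcd(3,5) = 1
Reduce exponent: 61 mod 4 = 1
So 3^61 ≡ 3^1 (mod 5)
3^1 mod 5 = 3

3^61 ≡ 3 (mod 5)


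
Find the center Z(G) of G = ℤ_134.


Z(G) = {g ∈ G | gx = xg for all x ∈ G}
ℤ_134 is abelian, so Z(G) = G

Z(ℤ_134) = ℤ_134


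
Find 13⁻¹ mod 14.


Use the extended Euclidean algorithm to write 1 = 13·s + 14·t; then s mod 14 is the inverse.
Euclidean algorithm:
  13 = 0·14 + 13
  14 = 1·13 + 1
  13 = 13·1 + 0
gcd(13,14) = 1
Back-substitution gives: 13·(-1) + 14·(1) = 1
So 13⁻¹ ≡ -1 ≡ 13 (mod 14)
Check: 13 × 13 = 169 ≡ 1 (mod 14) ✓

13⁻¹ ≡ 13 (mod 14)


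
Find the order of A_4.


|A_n| = n!/2 (even permutations)
|A_4| = 4!/2 = 24/2 = 12

|A_4| = 12


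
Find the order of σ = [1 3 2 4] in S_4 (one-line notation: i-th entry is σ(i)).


Cycle decomposition: (2 3)
Cycle lengths: 2
Order = lcm(2) = 2

ord(σ) = 2


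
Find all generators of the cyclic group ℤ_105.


g generates ℤ_n iff gcd(g,n) = 1
Prime factors of 105: 3, 5, 7
Generators are g ∈ {1,...,104} not divisible by any of these primes.
Generators: {1, 2, 4, 8, 11, 13, 16, 17, 19, 22, 23, 26, 29, 31, 32, 34, 37, 38, 41, 43, 44, 46, 47, 52, 53, 58, 59, 61, 62, 64, 67, 68, 71, 73, 74, 76, 79, 82, 83, 86, 88, 89, 92, 94, 97, 101, 103, 104}
Number of generators = φ(105) = 48

Generators of ℤ_105 = {1, 2, 4, 8, 11, 13, 16, 17, 19, 22, 23, 26, 29, 31, 32, 34, 37, 38, 41, 43, 44, 46, 47, 52, 53, 58, 59, 61, 62, 64, 67, 68, 71, 73, 74, 76, 79, 82, 83, 86, 88, 89, 92, 94, 97, 101, 103, 104}


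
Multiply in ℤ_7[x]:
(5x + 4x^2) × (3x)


Expand and collect like terms; reduce coefficients mod 7:
x^0: 0·0 = 0 ≡ 0 (mod 7)
x^1: 0·3 + 5·0 = 0 ≡ 0 (mod 7)
x^2: 5·3 + 4·0 = 15 ≡ 1 (mod 7)
x^3: 4·3 = 12 ≡ 5 (mod 7)
Result: x^2 + 5x^3

f · g = x^2 + 5x^3


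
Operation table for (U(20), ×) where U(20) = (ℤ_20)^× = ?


Elements: {1, 3, 7, 9, 11, 13, 17, 19}
Operation: multiplication mod 20
Entry (a, b) = (a × b) mod 20

Cayley table:
   |  1 |  3 |  7 |  9 | 11 | 13 | 17 | 19
 1 |  1 |  3 |  7 |  9 | 11 | 13 | 17 | 19
 3 |  3 |  9 |  1 |  7 | 13 | 19 | 11 | 17
 7 |  7 |  1 |  9 |  3 | 17 | 11 | 19 | 13
 9 |  9 |  7 |  3 |  1 | 19 | 17 | 13 | 11
11 | 11 | 13 | 17 | 19 |  1 |  3 |  7 |  9
13 | 13 | 19 | 11 | 17 |  3 |  9 |  1 |  7
17 | 17 | 11 | 19 | 13 |  7 |  1 |  9 |  3
19 | 19 | 17 | 13 | 11 |  9 |  7 |  3 |  1


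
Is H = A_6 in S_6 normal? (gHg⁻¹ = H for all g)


H = A_6 in S_6
A_6 has index 2 in S_6, and every subgroup of index 2 is normal

Yes, normal subgroup


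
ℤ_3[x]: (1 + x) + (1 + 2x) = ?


Add coefficients mod 3:
x^0: 1 + 1 = 2 (mod 3)
x^1: 1 + 2 = 0 (mod 3)
Result: 2

f + g = 2


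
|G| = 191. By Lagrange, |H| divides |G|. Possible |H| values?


Lagrange's theorem: |H| divides |G|
|G| = 191
Divisors of 191: 1, 191

Possible subgroup orders: {1, 191}


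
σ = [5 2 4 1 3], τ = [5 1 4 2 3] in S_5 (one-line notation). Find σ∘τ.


σ∘τ: apply τ first, then σ
1 →τ 5 →σ 3
2 →τ 1 →σ 5
3 →τ 4 →σ 1
4 →τ 2 →σ 2
5 →τ 3 →σ 4

σ∘τ = [3 5 1 2 4]


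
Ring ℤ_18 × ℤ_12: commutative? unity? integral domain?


Direct product ring; commutative with unity (1,1); but (1,0)·(0,1) = (0,0) gives zero divisors, so not an integral domain
Commutative: Yes
Integral domain: No
Has unity: Yes

ℤ_18 × ℤ_12: Commutative=Yes, Unity=Yes


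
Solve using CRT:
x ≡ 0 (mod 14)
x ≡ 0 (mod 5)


m₁ = 14, m₂ = 5, gcd = 1, so CRT applies. M = m₁·m₂ = 70
Let M₁ = M/m₁ = 5, M₂ = M/m₂ = 14
Find y₁ ≡ M₁⁻¹ (mod m₁): 5⁻¹ ≡ 3 (mod 14)
Find y₂ ≡ M₂⁻¹ (mod m₂): 14⁻¹ ≡ 4 (mod 5)
x = a₁·M₁·y₁ + a₂·M₂·y₂ = 0·5·3 + 0·14·4 = 0
Reduce mod 70: x ≡ 0
Check: 0 mod 14 = 0 ✓, 0 mod 5 = 0 ✓

x ≡ 0 (mod 70)


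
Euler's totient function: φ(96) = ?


Factor n: 96 = 2^5 × 3
φ(n) = n · ∏(1 - 1/p) over distinct primes p | n
φ(96) = 96 · (1 - 1/2) · (1 - 1/3) = 32

φ(96) = 32


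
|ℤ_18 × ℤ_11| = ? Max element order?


|ℤ_18 × ℤ_11| = 18 × 11 = 198
Max element order = lcm(18,11) = 198
Cyclic? Yes (gcd=1)

|ℤ_18×ℤ_11| = 198, max element order = 198


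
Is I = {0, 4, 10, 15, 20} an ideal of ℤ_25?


Check ideal conditions for I = {0, 4, 10, 15, 20} in ℤ_25:
(1) I is an additive subgroup? No
(2) For r ∈ ℤ_25 and a ∈ I: r·a ∈ I? No  [counterexample: r=2, a=4, r·a mod 25 = 8 ∉ I]

No, I is not an ideal of ℤ_25


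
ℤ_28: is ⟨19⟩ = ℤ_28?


g generates ℤ_n iff gcd(g, n) = 1
gcd(19, 28) = 1
Since gcd = 1, 19 is a generator.

Yes, 19 generates ℤ_28


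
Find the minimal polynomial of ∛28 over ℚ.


∛28 satisfies x³ - 28 = 0, irreducible over ℚ (no rational root; 28 is not a perfect cube)

Minimal polynomial: x³ - 28


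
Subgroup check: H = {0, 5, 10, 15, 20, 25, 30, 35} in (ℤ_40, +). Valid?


Subgroup test for H = {0, 5, 10, 15, 20, 25, 30, 35} in (ℤ_40, +):
(1) 0 ∈ H? Yes
(2) Closure: for all a,b ∈ H, (a+b) mod 40 ∈ H? Yes
(3) Inverses: for all a ∈ H, -a mod 40 ∈ H? Yes

Yes, H is a subgroup of ℤ_40


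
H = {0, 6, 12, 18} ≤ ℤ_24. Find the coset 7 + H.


7 + H = {7 + h (mod 24) : h ∈ H}
7+0=7, 7+6=13, 7+12=19, 7+18=1
7 + H = {1, 7, 13, 19} = 1 + H

7 + H = {1, 7, 13, 19}


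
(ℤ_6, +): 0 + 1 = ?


Operation: addition mod 6
0 + 1 = (a + b) mod 6 with a = 0, b = 1

0 + 1 = 1


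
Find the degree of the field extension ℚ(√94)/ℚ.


√94 has minimal polynomial x² - 94 (irreducible over ℚ since 94 is squarefree)

[ℚ(√94)/ℚ] = 2


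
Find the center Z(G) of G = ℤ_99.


Z(G) = {g ∈ G | gx = xg for all x ∈ G}
ℤ_99 is abelian, so Z(G) = G

Z(ℤ_99) = ℤ_99


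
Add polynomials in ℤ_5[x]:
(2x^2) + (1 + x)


Add coefficients mod 5:
x^0: 0 + 1 = 1 (mod 5)
x^1: 0 + 1 = 1 (mod 5)
x^2: 2 + 0 = 2 (mod 5)
Result: 1 + x + 2x^2

f + g = 1 + x + 2x^2


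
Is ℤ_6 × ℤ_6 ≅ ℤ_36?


Comparing ℤ_6 × ℤ_6 and ℤ_36:
gcd(6,6) = 6 ≠ 1. Max element order in ℤ_6×ℤ_6 is lcm(6,6) = 6 < 36, so it has no element of order 36

No, ℤ_6 × ℤ_6 ≇ ℤ_36


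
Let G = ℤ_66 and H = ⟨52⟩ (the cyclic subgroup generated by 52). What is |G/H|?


|⟨52⟩| = n / gcd(52, 66) = 66 / 2 = 33
H is normal (ℤ_66 is abelian).
|G/H| = |G| / |H| = 66 / 33 = 2

|G/H| = 2


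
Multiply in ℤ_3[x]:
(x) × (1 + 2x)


Expand and collect like terms; reduce coefficients mod 3:
x^0: 0·1 = 0 ≡ 0 (mod 3)
x^1: 0·2 + 1·1 = 1 ≡ 1 (mod 3)
x^2: 1·2 = 2 ≡ 2 (mod 3)
Result: x + 2x^2

f · g = x + 2x^2


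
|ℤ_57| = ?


ℤ_n has n elements.

|ℤ_57| = 57


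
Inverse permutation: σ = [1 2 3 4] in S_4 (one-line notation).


To find σ⁻¹, swap domain and range:
σ(1) = 1 → σ⁻¹(1) = 1
σ(2) = 2 → σ⁻¹(2) = 2
σ(3) = 3 → σ⁻¹(3) = 3
σ(4) = 4 → σ⁻¹(4) = 4

σ⁻¹ = [1 2 3 4]


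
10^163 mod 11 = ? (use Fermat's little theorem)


Fermat's little theorem: if p is prime and gcd(a,p)=1, then a^(p-1) ≡ 1 (mod p)
p = 11 is prime, gcd(10,11) = 1
Reduce exponent: 163 mod 10 = 3
So 10^163 ≡ 10^3 (mod 11)
10^3 mod 11 = 10

10^163 ≡ 10 (mod 11)


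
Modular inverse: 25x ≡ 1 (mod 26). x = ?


Use the extended Euclidean algorithm to write 1 = 25·s + 26·t; then s mod 26 is the inverse.
Euclidean algorithm:
  25 = 0·26 + 25
  26 = 1·25 + 1
  25 = 25·1 + 0
gcd(25,26) = 1
Back-substitution gives: 25·(-1) + 26·(1) = 1
So 25⁻¹ ≡ -1 ≡ 25 (mod 26)
Check: 25 × 25 = 625 ≡ 1 (mod 26) ✓

25⁻¹ ≡ 25 (mod 26)


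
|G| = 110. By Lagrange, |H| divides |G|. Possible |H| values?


Lagrange's theorem: |H| divides |G|
|G| = 110
Divisors of 110: 1, 2, 5, 10, 11, 22, 55, 110

Possible subgroup orders: {1, 2, 5, 10, 11, 22, 55, 110}


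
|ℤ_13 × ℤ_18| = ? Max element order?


|ℤ_13 × ℤ_18| = 13 × 18 = 234
Max element order = lcm(13,18) = 234
Cyclic? Yes (gcd=1)

|ℤ_13×ℤ_18| = 234, max element order = 234


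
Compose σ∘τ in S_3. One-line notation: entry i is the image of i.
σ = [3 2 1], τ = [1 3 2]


σ∘τ: apply τ first, then σ
1 →τ 1 →σ 3
2 →τ 3 →σ 1
3 →τ 2 →σ 2

σ∘τ = [3 1 2]


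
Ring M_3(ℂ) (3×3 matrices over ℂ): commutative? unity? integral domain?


Matrix multiplication is non-commutative for n ≥ 2; the identity matrix I is the unity; singular matrices give zero divisors, so not an integral domain
Commutative: No
Integral domain: No
Has unity: Yes

M_3(ℂ) (3×3 matrices over ℂ): Commutative=No, Unity=Yes


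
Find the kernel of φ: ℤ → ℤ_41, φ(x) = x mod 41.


Kernel = preimage of identity
ker(φ) = {x ∈ ℤ : x ≡ 0 (mod 41)} = 41ℤ = {0, ±41, ±82, ...}

ker(φ) = 41ℤ


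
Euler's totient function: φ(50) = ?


Factor n: 50 = 2 × 5^2
φ(n) = n · ∏(1 - 1/p) over distinct primes p | n
φ(50) = 50 · (1 - 1/2) · (1 - 1/5) = 20

φ(50) = 20


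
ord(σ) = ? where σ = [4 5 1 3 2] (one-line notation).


Cycle decomposition: (1 4 3) (2 5)
Cycle lengths: 3, 2
Order = lcm(3, 2) = 6

ord(σ) = 6


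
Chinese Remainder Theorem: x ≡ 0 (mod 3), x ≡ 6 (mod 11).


m₁ = 3, m₂ = 11, gcd = 1, so CRT applies. M = m₁·m₂ = 33
Let M₁ = M/m₁ = 11, M₂ = M/m₂ = 3
Find y₁ ≡ M₁⁻¹ (mod m₁): 11⁻¹ ≡ 2 (mod 3)
Find y₂ ≡ M₂⁻¹ (mod m₂): 3⁻¹ ≡ 4 (mod 11)
x = a₁·M₁·y₁ + a₂·M₂·y₂ = 0·11·2 + 6·3·4 = 72
Reduce mod 33: x ≡ 6
Check: 6 mod 3 = 0 ✓, 6 mod 11 = 6 ✓

x ≡ 6 (mod 33)


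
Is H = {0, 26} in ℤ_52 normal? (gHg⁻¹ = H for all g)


H = {0, 26} in ℤ_52
ℤ_52 is abelian; every subgroup of an abelian group is normal

Yes, normal subgroup


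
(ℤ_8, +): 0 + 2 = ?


Operation: addition mod 8
0 + 2 = (a + b) mod 8 with a = 0, b = 2

0 + 2 = 2


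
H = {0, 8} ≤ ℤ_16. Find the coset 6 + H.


6 + H = {6 + h (mod 16) : h ∈ H}
6+0=6, 6+8=14

6 + H = {6, 14}


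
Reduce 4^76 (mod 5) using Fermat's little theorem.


Fermat's little theorem: if p is prime and gcd(a,p)=1, then a^(p-1) ≡ 1 (mod p)
p = 5 is prime, gcd(4,5) = 1
Reduce exponent: 76 mod 4 = 0
So 4^76 ≡ 4^0 (mod 5)
4^0 = 1

4^76 ≡ 1 (mod 5)


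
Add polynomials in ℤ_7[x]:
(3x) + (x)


Add coefficients mod 7:
x^0: 0 + 0 = 0 (mod 7)
x^1: 3 + 1 = 4 (mod 7)
Result: 4x

f + g = 4x


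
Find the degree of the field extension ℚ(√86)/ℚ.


√86 has minimal polynomial x² - 86 (irreducible over ℚ since 86 is squarefree)

[ℚ(√86)/ℚ] = 2


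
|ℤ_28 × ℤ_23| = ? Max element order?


|ℤ_28 × ℤ_23| = 28 × 23 = 644
Max element order = lcm(28,23) = 644
Cyclic? Yes (gcd=1)

|ℤ_28×ℤ_23| = 644, max element order = 644


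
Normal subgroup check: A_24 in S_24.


H = A_24 in S_24
A_24 has index 2 in S_24, and every subgroup of index 2 is normal

Yes, normal subgroup


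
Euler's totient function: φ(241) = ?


Factor n: 241 = 241
φ(n) = n · ∏(1 - 1/p) over distinct primes p | n
φ(241) = 241 · (1 - 1/241) = 240

φ(241) = 240


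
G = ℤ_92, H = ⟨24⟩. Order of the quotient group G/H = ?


|⟨24⟩| = n / gcd(24, 92) = 92 / 4 = 23
H is normal (ℤ_92 is abelian).
|G/H| = |G| / |H| = 92 / 23 = 4

|G/H| = 4


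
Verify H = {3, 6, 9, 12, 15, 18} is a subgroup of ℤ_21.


Subgroup test for H = {3, 6, 9, 12, 15, 18} in (ℤ_21, +):
(1) 0 ∈ H? No
(2) Closure: for all a,b ∈ H, (a+b) mod 21 ∈ H? No  [counterexample: 3 + 18 = 0 ∉ H]
(3) Inverses: for all a ∈ H, -a mod 21 ∈ H? Yes

No, H is not a subgroup of ℤ_21


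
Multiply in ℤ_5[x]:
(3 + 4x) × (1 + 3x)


Expand and collect like terms; reduce coefficients mod 5:
x^0: 3·1 = 3 ≡ 3 (mod 5)
x^1: 3·3 + 4·1 = 13 ≡ 3 (mod 5)
x^2: 4·3 = 12 ≡ 2 (mod 5)
Result: 3 + 3x + 2x^2

f · g = 3 + 3x + 2x^2


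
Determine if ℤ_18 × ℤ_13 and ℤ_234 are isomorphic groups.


Comparing ℤ_18 × ℤ_13 and ℤ_234:
gcd(18,13) = 1, so ℤ_18 × ℤ_13 ≅ ℤ_234 (CRT)

Yes, ℤ_18 × ℤ_13 ≅ ℤ_234


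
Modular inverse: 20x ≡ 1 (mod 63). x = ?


Use the extended Euclidean algorithm to write 1 = 20·s + 63·t; then s mod 63 is the inverse.
Euclidean algorithm:
  20 = 0·63 + 20
  63 = 3·20 + 3
  20 = 6·3 + 2
  3 = 1·2 + 1
  2 = 2·1 + 0
gcd(20,63) = 1
Back-substitution gives: 20·(-22) + 63·(7) = 1
So 20⁻¹ ≡ -22 ≡ 41 (mod 63)
Check: 20 × 41 = 820 ≡ 1 (mod 63) ✓

20⁻¹ ≡ 41 (mod 63)


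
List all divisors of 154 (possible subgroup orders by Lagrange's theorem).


Lagrange's theorem: |H| divides |G|
|G| = 154
Divisors of 154: 1, 2, 7, 11, 14, 22, 77, 154

Possible subgroup orders: {1, 2, 7, 11, 14, 22, 77, 154}


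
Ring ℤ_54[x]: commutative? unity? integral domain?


ℤ_54 has zero divisors (2·27 ≡ 0), and these lift to constant zero divisors in ℤ_54[x]; so not an integral domain
Commutative: Yes
Integral domain: No
Has unity: Yes

ℤ_54[x]: Commutative=Yes, Unity=Yes


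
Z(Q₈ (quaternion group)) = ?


Z(G) = {g ∈ G | gx = xg for all x ∈ G}
In Q₈ = {±1, ±i, ±j, ±k}, only ±1 commute with every element

Z(Q₈ (quaternion group)) = {1, -1}


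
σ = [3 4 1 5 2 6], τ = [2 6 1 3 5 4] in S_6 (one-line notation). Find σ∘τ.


σ∘τ: apply τ first, then σ
1 →τ 2 →σ 4
2 →τ 6 →σ 6
3 →τ 1 →σ 3
4 →τ 3 →σ 1
5 →τ 5 →σ 2
6 →τ 4 →σ 5

σ∘τ = [4 6 3 1 2 5]


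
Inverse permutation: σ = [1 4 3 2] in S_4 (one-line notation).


To find σ⁻¹, swap domain and range:
σ(1) = 1 → σ⁻¹(1) = 1
σ(2) = 4 → σ⁻¹(4) = 2
σ(3) = 3 → σ⁻¹(3) = 3
σ(4) = 2 → σ⁻¹(2) = 4

σ⁻¹ = [1 4 3 2]


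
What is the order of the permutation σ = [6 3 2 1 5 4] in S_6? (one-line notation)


Cycle decomposition: (1 6 4) (2 3)
Cycle lengths: 3, 2
Order = lcm(3, 2) = 6

ord(σ) = 6


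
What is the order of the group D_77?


|D_n| = 2n (n rotations and n reflections)
|D_77| = 2×77 = 154

|D_77| = 154


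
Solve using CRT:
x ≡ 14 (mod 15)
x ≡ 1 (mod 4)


m₁ = 15, m₂ = 4, gcd = 1, so CRT applies. M = m₁·m₂ = 60
Let M₁ = M/m₁ = 4, M₂ = M/m₂ = 15
Find y₁ ≡ M₁⁻¹ (mod m₁): 4⁻¹ ≡ 4 (mod 15)
Find y₂ ≡ M₂⁻¹ (mod m₂): 15⁻¹ ≡ 3 (mod 4)
x = a₁·M₁·y₁ + a₂·M₂·y₂ = 14·4·4 + 1·15·3 = 269
Reduce mod 60: x ≡ 29
Check: 29 mod 15 = 14 ✓, 29 mod 4 = 1 ✓

x ≡ 29 (mod 60)


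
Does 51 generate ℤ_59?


g generates ℤ_n iff gcd(g, n) = 1
gcd(51, 59) = 1
Since gcd = 1, 51 is a generator.

Yes, 51 generates ℤ_59


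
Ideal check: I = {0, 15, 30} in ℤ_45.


Check ideal conditions for I = {0, 15, 30} in ℤ_45:
(1) I is an additive subgroup? Yes
(2) For r ∈ ℤ_45 and a ∈ I: r·a ∈ I? Yes

Yes, I is an ideal of ℤ_45


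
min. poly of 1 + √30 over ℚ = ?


Let α = 1 + √30. Then α - 1 = √30, so (α - 1)² = 30, giving α² - 2α - 29 = 0. Degree 2 and α ∉ ℚ, so this is the minimal polynomial.

Minimal polynomial: x² - 2x - 29


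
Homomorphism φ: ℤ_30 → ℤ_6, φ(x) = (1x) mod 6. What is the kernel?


Kernel = preimage of identity
ker(φ) = {x ∈ ℤ_30 : 1x ≡ 0 (mod 6)}. Since 6 | 30, φ is well-defined. The kernel is the cyclic subgroup ⟨6⟩ of ℤ_30 (order 5), i.e. {0, 6, 12, 18, 24}

ker(φ) = {0, 6, 12, 18, 24}


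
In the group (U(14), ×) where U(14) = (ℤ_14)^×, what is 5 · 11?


Operation: multiplication mod 14
5 · 11 = (a × b) mod 14 with a = 5, b = 11

5 · 11 = 13


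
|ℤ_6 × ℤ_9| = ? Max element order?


|ℤ_6 × ℤ_9| = 6 × 9 = 54
Max element order = lcm(6,9) = 18
Cyclic? No (gcd=3)

|ℤ_6×ℤ_9| = 54, max element order = 18


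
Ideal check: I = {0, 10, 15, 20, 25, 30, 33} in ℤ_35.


Check ideal conditions for I = {0, 10, 15, 20, 25, 30, 33} in ℤ_35:
(1) I is an additive subgroup? No
(2) For r ∈ ℤ_35 and a ∈ I: r·a ∈ I? No  [counterexample: r=2, a=20, r·a mod 35 = 5 ∉ I]

No, I is not an ideal of ℤ_35


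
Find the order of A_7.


|A_n| = n!/2 (even permutations)
|A_7| = 7!/2 = 5040/2 = 2520

|A_7| = 2520


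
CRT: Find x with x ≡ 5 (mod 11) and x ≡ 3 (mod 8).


m₁ = 11, m₂ = 8, gcd = 1, so CRT applies. M = m₁·m₂ = 88
Let M₁ = M/m₁ = 8, M₂ = M/m₂ = 11
Find y₁ ≡ M₁⁻¹ (mod m₁): 8⁻¹ ≡ 7 (mod 11)
Find y₂ ≡ M₂⁻¹ (mod m₂): 11⁻¹ ≡ 3 (mod 8)
x = a₁·M₁·y₁ + a₂·M₂·y₂ = 5·8·7 + 3·11·3 = 379
Reduce mod 88: x ≡ 27
Check: 27 mod 11 = 5 ✓, 27 mod 8 = 3 ✓

x ≡ 27 (mod 88)


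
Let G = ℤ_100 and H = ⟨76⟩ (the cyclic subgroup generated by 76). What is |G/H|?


|⟨76⟩| = n / gcd(76, 100) = 100 / 4 = 25
H is normal (ℤ_100 is abelian).
|G/H| = |G| / |H| = 100 / 25 = 4

|G/H| = 4


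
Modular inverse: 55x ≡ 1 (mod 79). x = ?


Use the extended Euclidean algorithm to write 1 = 55·s + 79·t; then s mod 79 is the inverse.
Euclidean algorithm:
  55 = 0·79 + 55
  79 = 1·55 + 24
  55 = 2·24 + 7
  24 = 3·7 + 3
  7 = 2·3 + 1
  3 = 3·1 + 0
gcd(55,79) = 1
Back-substitution gives: 55·(23) + 79·(-16) = 1
So 55⁻¹ ≡ 23 ≡ 23 (mod 79)
Check: 55 × 23 = 1265 ≡ 1 (mod 79) ✓

55⁻¹ ≡ 23 (mod 79)


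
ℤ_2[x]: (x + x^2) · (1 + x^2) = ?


Expand and collect like terms; reduce coefficients mod 2:
x^0: 0·1 = 0 ≡ 0 (mod 2)
x^1: 0·0 + 1·1 = 1 ≡ 1 (mod 2)
x^2: 0·1 + 1·0 + 1·1 = 1 ≡ 1 (mod 2)
x^3: 1·1 + 1·0 = 1 ≡ 1 (mod 2)
x^4: 1·1 = 1 ≡ 1 (mod 2)
Result: x + x^2 + x^3 + x^4

f · g = x + x^2 + x^3 + x^4


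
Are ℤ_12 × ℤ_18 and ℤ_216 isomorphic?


Comparing ℤ_12 × ℤ_18 and ℤ_216:
gcd(12,18) = 6 ≠ 1. Max element order in ℤ_12×ℤ_18 is lcm(12,18) = 36 < 216, so it has no element of order 216

No, ℤ_12 × ℤ_18 ≇ ℤ_216


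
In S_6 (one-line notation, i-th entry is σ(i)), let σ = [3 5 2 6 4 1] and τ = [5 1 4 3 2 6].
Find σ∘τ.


σ∘τ: apply τ first, then σ
1 →τ 5 →σ 4
2 →τ 1 →σ 3
3 →τ 4 →σ 6
4 →τ 3 →σ 2
5 →τ 2 →σ 5
6 →τ 6 →σ 1

σ∘τ = [4 3 6 2 5 1]


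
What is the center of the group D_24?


Z(G) = {g ∈ G | gx = xg for all x ∈ G}
For even n, Z(D_n) = {e, r^(n/2)}: the 180° rotation r^12 commutes with every reflection and rotation

Z(D_24) = {e, r^12}


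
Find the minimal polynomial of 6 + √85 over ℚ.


Let α = 6 + √85. Then α - 6 = √85, so (α - 6)² = 85, giving α² - 12α - 49 = 0. Degree 2 and α ∉ ℚ, so this is the minimal polynomial.

Minimal polynomial: x² - 12x - 49


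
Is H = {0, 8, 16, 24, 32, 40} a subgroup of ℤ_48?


Subgroup test for H = {0, 8, 16, 24, 32, 40} in (ℤ_48, +):
(1) 0 ∈ H? Yes
(2) Closure: for all a,b ∈ H, (a+b) mod 48 ∈ H? Yes
(3) Inverses: for all a ∈ H, -a mod 48 ∈ H? Yes

Yes, H is a subgroup of ℤ_48


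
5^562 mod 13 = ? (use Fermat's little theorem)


Fermat's little theorem: if p is prime and gcd(a,p)=1, then a^(p-1) ≡ 1 (mod p)
p = 13 is prime, gcd(5,13) = 1
Reduce exponent: 562 mod 12 = 10
So 5^562 ≡ 5^10 (mod 13)
5^10 mod 13 = 12

5^562 ≡ 12 (mod 13)


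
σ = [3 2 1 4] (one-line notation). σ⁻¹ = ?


To find σ⁻¹, swap domain and range:
σ(1) = 3 → σ⁻¹(3) = 1
σ(2) = 2 → σ⁻¹(2) = 2
σ(3) = 1 → σ⁻¹(1) = 3
σ(4) = 4 → σ⁻¹(4) = 4

σ⁻¹ = [3 2 1 4]


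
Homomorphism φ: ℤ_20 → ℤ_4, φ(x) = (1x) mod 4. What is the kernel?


Kernel = preimage of identity
ker(φ) = {x ∈ ℤ_20 : 1x ≡ 0 (mod 4)}. Since 4 | 20, φ is well-defined. The kernel is the cyclic subgroup ⟨4⟩ of ℤ_20 (order 5), i.e. {0, 4, 8, 12, 16}

ker(φ) = {0, 4, 8, 12, 16}


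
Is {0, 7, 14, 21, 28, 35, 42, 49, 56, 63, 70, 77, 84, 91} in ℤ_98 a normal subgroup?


H = {0, 7, 14, 21, 28, 35, 42, 49, 56, 63, 70, 77, 84, 91} in ℤ_98
ℤ_98 is abelian; every subgroup of an abelian group is normal

Yes, normal subgroup


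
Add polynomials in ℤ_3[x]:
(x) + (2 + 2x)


Add coefficients mod 3:
x^0: 0 + 2 = 2 (mod 3)
x^1: 1 + 2 = 0 (mod 3)
Result: 2

f + g = 2


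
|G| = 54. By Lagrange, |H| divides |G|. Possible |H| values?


Lagrange's theorem: |H| divides |G|
|G| = 54
Divisors of 54: 1, 2, 3, 6, 9, 18, 27, 54

Possible subgroup orders: {1, 2, 3, 6, 9, 18, 27, 54}


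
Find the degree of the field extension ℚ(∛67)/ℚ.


∛67 has minimal polynomial x³ - 67 (irreducible over ℚ since 67 is not a perfect cube)

[ℚ(∛67)/ℚ] = 3


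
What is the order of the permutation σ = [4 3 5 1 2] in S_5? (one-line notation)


Cycle decomposition: (1 4) (2 3 5)
Cycle lengths: 2, 3
Order = lcm(2, 3) = 6

ord(σ) = 6


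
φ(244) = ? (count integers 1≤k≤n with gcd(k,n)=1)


Factor n: 244 = 2^2 × 61
φ(n) = n · ∏(1 - 1/p) over distinct primes p | n
φ(244) = 244 · (1 - 1/2) · (1 - 1/61) = 120

φ(244) = 120


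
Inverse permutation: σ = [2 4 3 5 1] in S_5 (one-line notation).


To find σ⁻¹, swap domain and range:
σ(1) = 2 → σ⁻¹(2) = 1
σ(2) = 4 → σ⁻¹(4) = 2
σ(3) = 3 → σ⁻¹(3) = 3
σ(4) = 5 → σ⁻¹(5) = 4
σ(5) = 1 → σ⁻¹(1) = 5

σ⁻¹ = [5 1 3 2 4]


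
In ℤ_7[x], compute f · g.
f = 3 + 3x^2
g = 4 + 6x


Expand and collect like terms; reduce coefficients mod 7:
x^0: 3·4 = 12 ≡ 5 (mod 7)
x^1: 3·6 + 0·4 = 18 ≡ 4 (mod 7)
x^2: 0·6 + 3·4 = 12 ≡ 5 (mod 7)
x^3: 3·6 = 18 ≡ 4 (mod 7)
Result: 5 + 4x + 5x^2 + 4x^3

f · g = 5 + 4x + 5x^2 + 4x^3


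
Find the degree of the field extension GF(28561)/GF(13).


GF(28561) = GF(13^4), so the extension degree is 4

[GF(28561)/GF(13)] = 4


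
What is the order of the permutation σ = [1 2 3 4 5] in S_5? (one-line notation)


Cycle decomposition: identity (all elements fixed)
Order = 1 (identity has order 1)

ord(σ) = 1


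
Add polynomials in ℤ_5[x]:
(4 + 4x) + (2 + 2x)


Add coefficients mod 5:
x^0: 4 + 2 = 1 (mod 5)
x^1: 4 + 2 = 1 (mod 5)
Result: 1 + x

f + g = 1 + x


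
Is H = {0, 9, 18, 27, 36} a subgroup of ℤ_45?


Subgroup test for H = {0, 9, 18, 27, 36} in (ℤ_45, +):
(1) 0 ∈ H? Yes
(2) Closure: for all a,b ∈ H, (a+b) mod 45 ∈ H? Yes
(3) Inverses: for all a ∈ H, -a mod 45 ∈ H? Yes

Yes, H is a subgroup of ℤ_45


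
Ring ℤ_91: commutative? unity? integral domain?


ℤ_91 is a commutative ring with unity 1; 91 = 7×13 is composite, so 7·13 ≡ 0 gives zero divisors (not an integral domain)
Commutative: Yes
Integral domain: No
Has unity: Yes

ℤ_91: Commutative=Yes, Unity=Yes


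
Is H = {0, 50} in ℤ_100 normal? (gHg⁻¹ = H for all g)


H = {0, 50} in ℤ_100
ℤ_100 is abelian; every subgroup of an abelian group is normal

Yes, normal subgroup


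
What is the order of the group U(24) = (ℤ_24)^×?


U(n) is the group of units mod n; |U(n)| = φ(n)
|U(24)| = φ(24) = 8

|U(24) = (ℤ_24)^×| = 8


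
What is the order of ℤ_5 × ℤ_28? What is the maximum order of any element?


|ℤ_5 × ℤ_28| = 5 × 28 = 140
Max element order = lcm(5,28) = 140
Cyclic? Yes (gcd=1)

|ℤ_5×ℤ_28| = 140, max element order = 140


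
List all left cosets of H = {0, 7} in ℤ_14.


H = {0, 7}, |H| = 2
Number of cosets = |G|/|H| = 14/2 = 7
0 + H = {0, 7}
1 + H = {1, 8}
2 + H = {2, 9}
3 + H = {3, 10}
4 + H = {4, 11}
5 + H = {5, 12}
6 + H = {6, 13}

Cosets: 0+H={0,7}; 1+H={1,8}; 2+H={2,9}; 3+H={3,10}; 4+H={4,11}; 5+H={5,12}; 6+H={6,13}


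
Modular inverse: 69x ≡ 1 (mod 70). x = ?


Use the extended Euclidean algorithm to write 1 = 69·s + 70·t; then s mod 70 is the inverse.
Euclidean algorithm:
  69 = 0·70 + 69
  70 = 1·69 + 1
  69 = 69·1 + 0
gcd(69,70) = 1
Back-substitution gives: 69·(-1) + 70·(1) = 1
So 69⁻¹ ≡ -1 ≡ 69 (mod 70)
Check: 69 × 69 = 4761 ≡ 1 (mod 70) ✓

69⁻¹ ≡ 69 (mod 70)


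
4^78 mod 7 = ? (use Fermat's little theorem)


Fermat's little theorem: if p is prime and gcd(a,p)=1, then a^(p-1) ≡ 1 (mod p)
p = 7 is prime, gcd(4,7) = 1
Reduce exponent: 78 mod 6 = 0
So 4^78 ≡ 4^0 (mod 7)
4^0 = 1

4^78 ≡ 1 (mod 7)


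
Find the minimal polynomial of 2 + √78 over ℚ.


Let α = 2 + √78. Then α - 2 = √78, so (α - 2)² = 78, giving α² - 4α - 74 = 0. Degree 2 and α ∉ ℚ, so this is the minimal polynomial.

Minimal polynomial: x² - 4x - 74


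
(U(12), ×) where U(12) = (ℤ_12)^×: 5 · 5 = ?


Operation: multiplication mod 12
5 · 5 = (a × b) mod 12 with a = 5, b = 5

5 · 5 = 1


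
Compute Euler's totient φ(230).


Factor n: 230 = 2 × 5 × 23
φ(n) = n · ∏(1 - 1/p) over distinct primes p | n
φ(230) = 230 · (1 - 1/2) · (1 - 1/5) · (1 - 1/23) = 88

φ(230) = 88


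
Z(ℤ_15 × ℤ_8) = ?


Z(G) = {g ∈ G | gx = xg for all x ∈ G}
Direct product of abelian groups is abelian, so Z(G) = G

Z(ℤ_15 × ℤ_8) = ℤ_15 × ℤ_8


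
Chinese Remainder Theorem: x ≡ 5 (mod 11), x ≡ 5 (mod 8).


m₁ = 11, m₂ = 8, gcd = 1, so CRT applies. M = m₁·m₂ = 88
Let M₁ = M/m₁ = 8, M₂ = M/m₂ = 11
Find y₁ ≡ M₁⁻¹ (mod m₁): 8⁻¹ ≡ 7 (mod 11)
Find y₂ ≡ M₂⁻¹ (mod m₂): 11⁻¹ ≡ 3 (mod 8)
x = a₁·M₁·y₁ + a₂·M₂·y₂ = 5·8·7 + 5·11·3 = 445
Reduce mod 88: x ≡ 5
Check: 5 mod 11 = 5 ✓, 5 mod 8 = 5 ✓

x ≡ 5 (mod 88)


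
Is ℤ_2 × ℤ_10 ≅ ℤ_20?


Comparing ℤ_2 × ℤ_10 and ℤ_20:
gcd(2,10) = 2 ≠ 1. Max element order in ℤ_2×ℤ_10 is lcm(2,10) = 10 < 20, so it has no element of order 20

No, ℤ_2 × ℤ_10 ≇ ℤ_20


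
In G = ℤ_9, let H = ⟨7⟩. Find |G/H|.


|⟨7⟩| = n / gcd(7, 9) = 9 / 1 = 9
H is normal (ℤ_9 is abelian).
|G/H| = |G| / |H| = 9 / 9 = 1

|G/H| = 1


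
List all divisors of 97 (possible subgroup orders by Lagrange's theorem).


Lagrange's theorem: |H| divides |G|
|G| = 97
Divisors of 97: 1, 97

Possible subgroup orders: {1, 97}


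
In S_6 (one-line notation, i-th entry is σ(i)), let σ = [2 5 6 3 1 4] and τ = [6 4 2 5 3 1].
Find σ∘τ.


σ∘τ: apply τ first, then σ
1 →τ 6 →σ 4
2 →τ 4 →σ 3
3 →τ 2 →σ 5
4 →τ 5 →σ 1
5 →τ 3 →σ 6
6 →τ 1 →σ 2

σ∘τ = [4 3 5 1 6 2]


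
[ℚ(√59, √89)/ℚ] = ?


[ℚ(√59,√89):ℚ] = [ℚ(√59,√89):ℚ(√59)]·[ℚ(√59):ℚ] = 2·2 = 4

[ℚ(√59, √89)/ℚ] = 4


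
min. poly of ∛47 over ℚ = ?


∛47 satisfies x³ - 47 = 0, irreducible over ℚ (no rational root; 47 is not a perfect cube)

Minimal polynomial: x³ - 47


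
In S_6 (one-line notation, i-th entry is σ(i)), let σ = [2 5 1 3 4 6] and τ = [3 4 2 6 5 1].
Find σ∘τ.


σ∘τ: apply τ first, then σ
1 →τ 3 →σ 1
2 →τ 4 →σ 3
3 →τ 2 →σ 5
4 →τ 6 →σ 6
5 →τ 5 →σ 4
6 →τ 1 →σ 2

σ∘τ = [1 3 5 6 4 2]
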